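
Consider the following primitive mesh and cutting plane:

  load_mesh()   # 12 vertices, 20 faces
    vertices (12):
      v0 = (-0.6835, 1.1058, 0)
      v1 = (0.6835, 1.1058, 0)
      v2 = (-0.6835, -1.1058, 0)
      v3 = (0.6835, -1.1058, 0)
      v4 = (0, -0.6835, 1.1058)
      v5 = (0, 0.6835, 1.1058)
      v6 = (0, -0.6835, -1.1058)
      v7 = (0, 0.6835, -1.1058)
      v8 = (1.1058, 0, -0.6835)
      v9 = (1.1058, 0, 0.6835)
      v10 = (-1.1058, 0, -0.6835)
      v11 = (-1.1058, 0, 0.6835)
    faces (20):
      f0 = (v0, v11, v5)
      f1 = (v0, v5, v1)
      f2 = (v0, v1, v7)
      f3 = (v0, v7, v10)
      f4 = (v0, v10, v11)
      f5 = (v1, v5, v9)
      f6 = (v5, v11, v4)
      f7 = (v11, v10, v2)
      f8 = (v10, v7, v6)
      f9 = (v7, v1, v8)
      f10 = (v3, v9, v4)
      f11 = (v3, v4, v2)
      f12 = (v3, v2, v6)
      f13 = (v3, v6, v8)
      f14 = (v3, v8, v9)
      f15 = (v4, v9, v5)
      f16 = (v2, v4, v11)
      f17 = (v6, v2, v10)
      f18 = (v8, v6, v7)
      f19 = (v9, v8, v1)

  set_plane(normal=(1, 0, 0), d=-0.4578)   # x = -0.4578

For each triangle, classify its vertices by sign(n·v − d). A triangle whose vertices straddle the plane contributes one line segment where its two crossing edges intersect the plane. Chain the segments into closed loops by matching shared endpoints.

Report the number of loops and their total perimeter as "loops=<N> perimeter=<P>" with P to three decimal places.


Straddling triangles (10 of 20):
  (v0,v11,v5) [--+] → (-0.4578, 0.400532, 0.930968)–(-0.4578, 0.966351, 0.365149)  len=0.8002
  (v0,v5,v1) [-++] → (-0.4578, 0.966351, 0.365149)–(-0.4578, 1.1058, 0)  len=0.3909
  (v0,v1,v7) [-++] → (-0.4578, 1.1058, 0)–(-0.4578, 0.966351, -0.365149)  len=0.3909
  (v0,v7,v10) [-+-] → (-0.4578, 0.966351, -0.365149)–(-0.4578, 0.400532, -0.930968)  len=0.8002
  (v5,v11,v4) [+-+] → (-0.4578, 0.400532, 0.930968)–(-0.4578, -0.400532, 0.930968)  len=0.8011
  (v10,v7,v6) [-++] → (-0.4578, 0.400532, -0.930968)–(-0.4578, -0.400532, -0.930968)  len=0.8011
  (v3,v4,v2) [++-] → (-0.4578, -0.966351, 0.365149)–(-0.4578, -1.1058, 0)  len=0.3909
  (v3,v2,v6) [+-+] → (-0.4578, -1.1058, 0)–(-0.4578, -0.966351, -0.365149)  len=0.3909
  (v2,v4,v11) [-+-] → (-0.4578, -0.966351, 0.365149)–(-0.4578, -0.400532, 0.930968)  len=0.8002
  (v6,v2,v10) [+--] → (-0.4578, -0.966351, -0.365149)–(-0.4578, -0.400532, -0.930968)  len=0.8002

Chained into 1 loop(s):
  loop 1: 10 segments, perimeter = 6.3664
Total perimeter = 6.366

loops=1 perimeter=6.366


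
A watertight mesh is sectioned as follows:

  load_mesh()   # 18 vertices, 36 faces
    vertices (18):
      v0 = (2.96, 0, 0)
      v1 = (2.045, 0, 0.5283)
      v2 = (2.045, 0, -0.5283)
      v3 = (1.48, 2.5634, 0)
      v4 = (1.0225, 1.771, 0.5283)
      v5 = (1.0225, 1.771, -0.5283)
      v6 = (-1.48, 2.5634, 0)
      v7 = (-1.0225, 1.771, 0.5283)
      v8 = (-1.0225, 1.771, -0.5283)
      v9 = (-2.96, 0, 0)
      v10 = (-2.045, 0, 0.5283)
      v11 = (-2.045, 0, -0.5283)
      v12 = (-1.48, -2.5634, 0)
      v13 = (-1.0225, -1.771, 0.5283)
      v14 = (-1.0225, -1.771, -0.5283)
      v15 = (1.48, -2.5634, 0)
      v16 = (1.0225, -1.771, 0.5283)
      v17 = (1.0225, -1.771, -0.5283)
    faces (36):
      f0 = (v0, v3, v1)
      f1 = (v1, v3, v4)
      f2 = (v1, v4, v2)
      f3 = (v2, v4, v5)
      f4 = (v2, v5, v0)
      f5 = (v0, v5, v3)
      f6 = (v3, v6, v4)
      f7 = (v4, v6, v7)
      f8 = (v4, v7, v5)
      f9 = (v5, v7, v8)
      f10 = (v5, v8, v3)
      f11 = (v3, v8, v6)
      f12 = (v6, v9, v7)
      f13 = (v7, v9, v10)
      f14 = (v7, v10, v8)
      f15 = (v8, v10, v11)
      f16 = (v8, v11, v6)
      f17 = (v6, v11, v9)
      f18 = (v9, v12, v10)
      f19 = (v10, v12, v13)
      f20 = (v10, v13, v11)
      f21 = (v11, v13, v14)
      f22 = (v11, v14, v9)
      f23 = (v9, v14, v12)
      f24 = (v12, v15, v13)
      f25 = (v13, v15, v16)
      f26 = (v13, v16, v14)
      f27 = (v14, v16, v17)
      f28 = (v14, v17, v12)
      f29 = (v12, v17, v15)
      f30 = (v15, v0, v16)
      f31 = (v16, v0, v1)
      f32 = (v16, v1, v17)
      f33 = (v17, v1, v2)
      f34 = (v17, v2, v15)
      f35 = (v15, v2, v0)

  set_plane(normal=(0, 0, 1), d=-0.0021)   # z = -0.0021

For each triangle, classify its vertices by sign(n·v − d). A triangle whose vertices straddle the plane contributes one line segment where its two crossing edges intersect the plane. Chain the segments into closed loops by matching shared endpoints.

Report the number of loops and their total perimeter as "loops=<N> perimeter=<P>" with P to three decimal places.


Straddling triangles (24 of 36):
  (v1,v4,v2) [++-] → (1.53578, 0.88198, -0.0021)–(2.045, 0, -0.0021)  len=1.0184
  (v2,v4,v5) [-+-] → (1.53578, 0.88198, -0.0021)–(1.0225, 1.771, -0.0021)  len=1.0266
  (v2,v5,v0) [--+] → (2.9523, 0.00703975, -0.0021)–(2.95636, 0, -0.0021)  len=0.0081
  (v0,v5,v3) [+-+] → (2.9523, 0.00703975, -0.0021)–(1.47818, 2.56025, -0.0021)  len=2.9482
  (v4,v7,v5) [++-] → (0.00406445, 1.771, -0.0021)–(1.0225, 1.771, -0.0021)  len=1.0184
  (v5,v7,v8) [-+-] → (0.00406445, 1.771, -0.0021)–(-1.0225, 1.771, -0.0021)  len=1.0266
  (v5,v8,v3) [--+] → (1.47005, 2.56025, -0.0021)–(1.47818, 2.56025, -0.0021)  len=0.0081
  (v3,v8,v6) [+-+] → (1.47005, 2.56025, -0.0021)–(-1.47818, 2.56025, -0.0021)  len=2.9482
  (v7,v10,v8) [++-] → (-1.53172, 0.88902, -0.0021)–(-1.0225, 1.771, -0.0021)  len=1.0184
  (v8,v10,v11) [-+-] → (-1.53172, 0.88902, -0.0021)–(-2.045, 0, -0.0021)  len=1.0266
  (v8,v11,v6) [--+] → (-1.48225, 2.55321, -0.0021)–(-1.47818, 2.56025, -0.0021)  len=0.0081
  (v6,v11,v9) [+-+] → (-1.48225, 2.55321, -0.0021)–(-2.95636, 0, -0.0021)  len=2.9482
  (v10,v13,v11) [++-] → (-1.53578, -0.88198, -0.0021)–(-2.045, 0, -0.0021)  len=1.0184
  (v11,v13,v14) [-+-] → (-1.53578, -0.88198, -0.0021)–(-1.0225, -1.771, -0.0021)  len=1.0266
  (v11,v14,v9) [--+] → (-2.9523, -0.00703975, -0.0021)–(-2.95636, 0, -0.0021)  len=0.0081
  (v9,v14,v12) [+-+] → (-2.9523, -0.00703975, -0.0021)–(-1.47818, -2.56025, -0.0021)  len=2.9482
  (v13,v16,v14) [++-] → (-0.00406445, -1.771, -0.0021)–(-1.0225, -1.771, -0.0021)  len=1.0184
  (v14,v16,v17) [-+-] → (-0.00406445, -1.771, -0.0021)–(1.0225, -1.771, -0.0021)  len=1.0266
  (v14,v17,v12) [--+] → (-1.47005, -2.56025, -0.0021)–(-1.47818, -2.56025, -0.0021)  len=0.0081
  (v12,v17,v15) [+-+] → (-1.47005, -2.56025, -0.0021)–(1.47818, -2.56025, -0.0021)  len=2.9482
  (v16,v1,v17) [++-] → (1.53172, -0.88902, -0.0021)–(1.0225, -1.771, -0.0021)  len=1.0184
  (v17,v1,v2) [-+-] → (1.53172, -0.88902, -0.0021)–(2.045, 0, -0.0021)  len=1.0266
  (v17,v2,v15) [--+] → (1.48225, -2.55321, -0.0021)–(1.47818, -2.56025, -0.0021)  len=0.0081
  (v15,v2,v0) [+-+] → (1.48225, -2.55321, -0.0021)–(2.95636, 0, -0.0021)  len=2.9482

Chained into 2 loop(s):
  loop 1: 12 segments, perimeter = 12.2699
  loop 2: 12 segments, perimeter = 17.7381
Total perimeter = 30.008

loops=2 perimeter=30.008


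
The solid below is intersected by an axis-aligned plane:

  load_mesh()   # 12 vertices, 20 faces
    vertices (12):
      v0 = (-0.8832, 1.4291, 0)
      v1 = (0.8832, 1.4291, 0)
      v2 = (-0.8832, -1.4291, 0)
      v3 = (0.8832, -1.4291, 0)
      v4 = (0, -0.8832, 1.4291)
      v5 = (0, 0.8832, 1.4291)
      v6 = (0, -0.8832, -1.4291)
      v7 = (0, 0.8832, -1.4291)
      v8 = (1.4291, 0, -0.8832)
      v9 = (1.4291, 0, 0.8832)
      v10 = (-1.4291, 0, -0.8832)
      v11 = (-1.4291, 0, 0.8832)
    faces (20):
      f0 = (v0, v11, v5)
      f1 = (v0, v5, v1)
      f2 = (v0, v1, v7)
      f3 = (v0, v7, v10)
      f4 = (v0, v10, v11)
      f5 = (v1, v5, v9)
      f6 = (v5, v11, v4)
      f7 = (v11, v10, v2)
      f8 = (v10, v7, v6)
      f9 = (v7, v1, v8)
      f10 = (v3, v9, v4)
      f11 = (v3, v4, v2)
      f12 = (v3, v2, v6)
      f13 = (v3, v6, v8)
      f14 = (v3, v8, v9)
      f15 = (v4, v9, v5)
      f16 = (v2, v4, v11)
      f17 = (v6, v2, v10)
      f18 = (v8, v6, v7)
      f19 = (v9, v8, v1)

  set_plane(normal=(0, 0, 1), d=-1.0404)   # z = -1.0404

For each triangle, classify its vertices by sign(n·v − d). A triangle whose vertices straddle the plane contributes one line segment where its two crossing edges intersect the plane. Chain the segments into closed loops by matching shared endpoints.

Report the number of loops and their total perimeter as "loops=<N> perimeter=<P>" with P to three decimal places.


loops=1 perimeter=6.376

Straddling triangles (8 of 20):
  (v0,v1,v7) [++-] → (0.240221, 1.03168, -1.0404)–(-0.240221, 1.03168, -1.0404)  len=0.4804
  (v0,v7,v10) [+-+] → (-0.240221, 1.03168, -1.0404)–(-1.01757, 0.254331, -1.0404)  len=1.0993
  (v10,v7,v6) [+--] → (-1.01757, 0.254331, -1.0404)–(-1.01757, -0.254331, -1.0404)  len=0.5087
  (v7,v1,v8) [-++] → (0.240221, 1.03168, -1.0404)–(1.01757, 0.254331, -1.0404)  len=1.0993
  (v3,v2,v6) [++-] → (-0.240221, -1.03168, -1.0404)–(0.240221, -1.03168, -1.0404)  len=0.4804
  (v3,v6,v8) [+-+] → (0.240221, -1.03168, -1.0404)–(1.01757, -0.254331, -1.0404)  len=1.0993
  (v6,v2,v10) [-++] → (-0.240221, -1.03168, -1.0404)–(-1.01757, -0.254331, -1.0404)  len=1.0993
  (v8,v6,v7) [+--] → (1.01757, -0.254331, -1.0404)–(1.01757, 0.254331, -1.0404)  len=0.5087

Chained into 1 loop(s):
  loop 1: 8 segments, perimeter = 6.3756
Total perimeter = 6.376


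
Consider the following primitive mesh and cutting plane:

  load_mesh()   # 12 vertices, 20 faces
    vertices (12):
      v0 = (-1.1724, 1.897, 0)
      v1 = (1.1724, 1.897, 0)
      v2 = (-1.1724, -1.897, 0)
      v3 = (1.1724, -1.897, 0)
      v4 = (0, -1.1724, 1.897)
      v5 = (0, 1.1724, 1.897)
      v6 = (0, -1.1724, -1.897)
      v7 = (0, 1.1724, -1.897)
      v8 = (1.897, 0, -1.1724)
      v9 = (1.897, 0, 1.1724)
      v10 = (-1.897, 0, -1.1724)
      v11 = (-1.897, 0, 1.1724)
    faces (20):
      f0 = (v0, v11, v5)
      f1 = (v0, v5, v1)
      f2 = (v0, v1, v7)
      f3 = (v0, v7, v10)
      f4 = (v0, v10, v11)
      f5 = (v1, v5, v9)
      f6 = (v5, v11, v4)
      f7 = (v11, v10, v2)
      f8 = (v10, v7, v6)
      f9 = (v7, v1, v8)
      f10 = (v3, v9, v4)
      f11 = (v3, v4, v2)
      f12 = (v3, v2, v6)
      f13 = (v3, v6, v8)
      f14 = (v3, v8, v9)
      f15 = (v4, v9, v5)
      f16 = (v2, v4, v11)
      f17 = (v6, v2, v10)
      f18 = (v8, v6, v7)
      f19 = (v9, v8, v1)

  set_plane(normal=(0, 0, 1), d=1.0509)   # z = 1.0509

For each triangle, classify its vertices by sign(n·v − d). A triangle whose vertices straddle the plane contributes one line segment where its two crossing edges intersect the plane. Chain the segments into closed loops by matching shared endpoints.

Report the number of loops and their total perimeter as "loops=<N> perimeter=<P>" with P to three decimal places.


loops=1 perimeter=10.282

Straddling triangles (10 of 20):
  (v0,v11,v5) [-++] → (-1.82191, 0.196593, 1.0509)–(-0.522914, 1.49559, 1.0509)  len=1.8371
  (v0,v5,v1) [-+-] → (-0.522914, 1.49559, 1.0509)–(0.522914, 1.49559, 1.0509)  len=1.0458
  (v0,v10,v11) [--+] → (-1.897, 0, 1.0509)–(-1.82191, 0.196593, 1.0509)  len=0.2104
  (v1,v5,v9) [-++] → (0.522914, 1.49559, 1.0509)–(1.82191, 0.196593, 1.0509)  len=1.8371
  (v11,v10,v2) [+--] → (-1.897, 0, 1.0509)–(-1.82191, -0.196593, 1.0509)  len=0.2104
  (v3,v9,v4) [-++] → (1.82191, -0.196593, 1.0509)–(0.522914, -1.49559, 1.0509)  len=1.8371
  (v3,v4,v2) [-+-] → (0.522914, -1.49559, 1.0509)–(-0.522914, -1.49559, 1.0509)  len=1.0458
  (v3,v8,v9) [--+] → (1.897, 0, 1.0509)–(1.82191, -0.196593, 1.0509)  len=0.2104
  (v2,v4,v11) [-++] → (-0.522914, -1.49559, 1.0509)–(-1.82191, -0.196593, 1.0509)  len=1.8371
  (v9,v8,v1) [+--] → (1.897, 0, 1.0509)–(1.82191, 0.196593, 1.0509)  len=0.2104

Chained into 1 loop(s):
  loop 1: 10 segments, perimeter = 10.2817
Total perimeter = 10.282


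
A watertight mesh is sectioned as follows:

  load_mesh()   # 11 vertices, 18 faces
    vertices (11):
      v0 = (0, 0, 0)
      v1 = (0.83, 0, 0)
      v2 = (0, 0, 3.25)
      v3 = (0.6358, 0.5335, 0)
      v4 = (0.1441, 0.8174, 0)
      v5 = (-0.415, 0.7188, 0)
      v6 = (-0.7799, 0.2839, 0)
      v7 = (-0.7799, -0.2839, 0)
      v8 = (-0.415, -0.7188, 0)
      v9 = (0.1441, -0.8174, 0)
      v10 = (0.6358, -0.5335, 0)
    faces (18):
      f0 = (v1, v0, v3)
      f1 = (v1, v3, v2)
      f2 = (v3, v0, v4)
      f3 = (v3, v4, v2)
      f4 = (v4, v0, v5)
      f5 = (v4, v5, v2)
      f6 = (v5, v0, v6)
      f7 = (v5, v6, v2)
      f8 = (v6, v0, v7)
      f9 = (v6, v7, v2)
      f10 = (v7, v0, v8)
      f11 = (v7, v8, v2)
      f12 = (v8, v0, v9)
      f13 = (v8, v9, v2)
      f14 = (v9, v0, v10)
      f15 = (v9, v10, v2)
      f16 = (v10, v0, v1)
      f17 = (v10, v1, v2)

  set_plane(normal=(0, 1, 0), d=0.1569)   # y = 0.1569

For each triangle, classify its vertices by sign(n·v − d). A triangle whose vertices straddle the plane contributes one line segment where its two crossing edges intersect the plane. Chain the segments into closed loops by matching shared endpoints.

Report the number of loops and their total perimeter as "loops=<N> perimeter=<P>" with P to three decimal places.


Straddling triangles (10 of 18):
  (v1,v0,v3) [--+] → (0.186986, 0.1569, 0)–(0.772887, 0.1569, 0)  len=0.5859
  (v1,v3,v2) [-+-] → (0.772887, 0.1569, 0)–(0.186986, 0.1569, 2.29419)  len=2.3678
  (v3,v0,v4) [+-+] → (0.186986, 0.1569, 0)–(0.02766, 0.1569, 0)  len=0.1593
  (v3,v4,v2) [++-] → (0.02766, 0.1569, 2.62616)–(0.186986, 0.1569, 2.29419)  len=0.3682
  (v4,v0,v5) [+-+] → (0.02766, 0.1569, 0)–(-0.0905864, 0.1569, 0)  len=0.1182
  (v4,v5,v2) [++-] → (-0.0905864, 0.1569, 2.54059)–(0.02766, 0.1569, 2.62616)  len=0.1460
  (v5,v0,v6) [+-+] → (-0.0905864, 0.1569, 0)–(-0.431019, 0.1569, 0)  len=0.3404
  (v5,v6,v2) [++-] → (-0.431019, 0.1569, 1.45386)–(-0.0905864, 0.1569, 2.54059)  len=1.1388
  (v6,v0,v7) [+--] → (-0.431019, 0.1569, 0)–(-0.7799, 0.1569, 0)  len=0.3489
  (v6,v7,v2) [+--] → (-0.7799, 0.1569, 0)–(-0.431019, 0.1569, 1.45386)  len=1.4951

Chained into 1 loop(s):
  loop 1: 10 segments, perimeter = 7.0687
Total perimeter = 7.069

loops=1 perimeter=7.069


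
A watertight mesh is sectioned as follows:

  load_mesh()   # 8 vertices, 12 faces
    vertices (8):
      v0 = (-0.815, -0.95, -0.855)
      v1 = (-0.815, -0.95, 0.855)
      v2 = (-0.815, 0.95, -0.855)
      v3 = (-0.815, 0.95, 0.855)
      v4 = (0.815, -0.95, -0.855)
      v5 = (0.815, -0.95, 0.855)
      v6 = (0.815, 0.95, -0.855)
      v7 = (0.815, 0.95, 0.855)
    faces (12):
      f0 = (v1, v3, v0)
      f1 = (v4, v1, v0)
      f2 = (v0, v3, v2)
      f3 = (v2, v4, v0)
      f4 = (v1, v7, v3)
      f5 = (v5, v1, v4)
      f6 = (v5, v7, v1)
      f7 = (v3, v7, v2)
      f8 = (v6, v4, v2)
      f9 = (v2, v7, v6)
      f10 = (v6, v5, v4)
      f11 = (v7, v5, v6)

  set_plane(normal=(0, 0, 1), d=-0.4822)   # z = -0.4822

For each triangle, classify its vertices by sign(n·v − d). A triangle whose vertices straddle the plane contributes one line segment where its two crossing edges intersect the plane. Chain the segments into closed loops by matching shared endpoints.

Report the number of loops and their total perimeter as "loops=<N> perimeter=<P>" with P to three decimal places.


Straddling triangles (8 of 12):
  (v1,v3,v0) [++-] → (-0.815, -0.535778, -0.4822)–(-0.815, -0.95, -0.4822)  len=0.4142
  (v4,v1,v0) [-+-] → (0.459641, -0.95, -0.4822)–(-0.815, -0.95, -0.4822)  len=1.2746
  (v0,v3,v2) [-+-] → (-0.815, -0.535778, -0.4822)–(-0.815, 0.95, -0.4822)  len=1.4858
  (v5,v1,v4) [++-] → (0.459641, -0.95, -0.4822)–(0.815, -0.95, -0.4822)  len=0.3554
  (v3,v7,v2) [++-] → (-0.459641, 0.95, -0.4822)–(-0.815, 0.95, -0.4822)  len=0.3554
  (v2,v7,v6) [-+-] → (-0.459641, 0.95, -0.4822)–(0.815, 0.95, -0.4822)  len=1.2746
  (v6,v5,v4) [-+-] → (0.815, 0.535778, -0.4822)–(0.815, -0.95, -0.4822)  len=1.4858
  (v7,v5,v6) [++-] → (0.815, 0.535778, -0.4822)–(0.815, 0.95, -0.4822)  len=0.4142

Chained into 1 loop(s):
  loop 1: 8 segments, perimeter = 7.0600
Total perimeter = 7.060

loops=1 perimeter=7.060


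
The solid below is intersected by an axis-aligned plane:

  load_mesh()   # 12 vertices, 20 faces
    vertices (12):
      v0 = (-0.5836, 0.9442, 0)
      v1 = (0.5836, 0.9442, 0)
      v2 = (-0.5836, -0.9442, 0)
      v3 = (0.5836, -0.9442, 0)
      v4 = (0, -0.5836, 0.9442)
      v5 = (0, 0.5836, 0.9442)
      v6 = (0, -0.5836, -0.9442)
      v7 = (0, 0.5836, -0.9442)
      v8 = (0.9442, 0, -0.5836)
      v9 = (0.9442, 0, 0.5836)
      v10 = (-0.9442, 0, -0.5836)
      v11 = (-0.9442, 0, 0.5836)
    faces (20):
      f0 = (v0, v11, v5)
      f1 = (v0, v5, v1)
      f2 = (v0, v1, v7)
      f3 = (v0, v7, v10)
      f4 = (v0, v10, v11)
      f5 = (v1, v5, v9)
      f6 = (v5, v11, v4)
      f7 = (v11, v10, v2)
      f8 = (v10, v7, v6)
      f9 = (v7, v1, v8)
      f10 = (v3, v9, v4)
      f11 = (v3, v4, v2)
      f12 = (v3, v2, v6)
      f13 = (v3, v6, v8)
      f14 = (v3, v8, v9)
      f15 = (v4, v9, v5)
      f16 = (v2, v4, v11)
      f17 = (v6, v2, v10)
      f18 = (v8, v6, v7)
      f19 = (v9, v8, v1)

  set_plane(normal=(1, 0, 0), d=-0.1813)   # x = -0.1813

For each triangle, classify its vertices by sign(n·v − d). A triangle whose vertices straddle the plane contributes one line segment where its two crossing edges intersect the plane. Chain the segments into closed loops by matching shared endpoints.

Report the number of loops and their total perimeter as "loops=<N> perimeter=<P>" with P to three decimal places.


loops=1 perimeter=5.941

Straddling triangles (10 of 20):
  (v0,v11,v5) [--+] → (-0.1813, 0.47154, 0.87496)–(-0.1813, 0.695623, 0.650877)  len=0.3169
  (v0,v5,v1) [-++] → (-0.1813, 0.695623, 0.650877)–(-0.1813, 0.9442, 0)  len=0.6967
  (v0,v1,v7) [-++] → (-0.1813, 0.9442, 0)–(-0.1813, 0.695623, -0.650877)  len=0.6967
  (v0,v7,v10) [-+-] → (-0.1813, 0.695623, -0.650877)–(-0.1813, 0.47154, -0.87496)  len=0.3169
  (v5,v11,v4) [+-+] → (-0.1813, 0.47154, 0.87496)–(-0.1813, -0.47154, 0.87496)  len=0.9431
  (v10,v7,v6) [-++] → (-0.1813, 0.47154, -0.87496)–(-0.1813, -0.47154, -0.87496)  len=0.9431
  (v3,v4,v2) [++-] → (-0.1813, -0.695623, 0.650877)–(-0.1813, -0.9442, 0)  len=0.6967
  (v3,v2,v6) [+-+] → (-0.1813, -0.9442, 0)–(-0.1813, -0.695623, -0.650877)  len=0.6967
  (v2,v4,v11) [-+-] → (-0.1813, -0.695623, 0.650877)–(-0.1813, -0.47154, 0.87496)  len=0.3169
  (v6,v2,v10) [+--] → (-0.1813, -0.695623, -0.650877)–(-0.1813, -0.47154, -0.87496)  len=0.3169

Chained into 1 loop(s):
  loop 1: 10 segments, perimeter = 5.9407
Total perimeter = 5.941


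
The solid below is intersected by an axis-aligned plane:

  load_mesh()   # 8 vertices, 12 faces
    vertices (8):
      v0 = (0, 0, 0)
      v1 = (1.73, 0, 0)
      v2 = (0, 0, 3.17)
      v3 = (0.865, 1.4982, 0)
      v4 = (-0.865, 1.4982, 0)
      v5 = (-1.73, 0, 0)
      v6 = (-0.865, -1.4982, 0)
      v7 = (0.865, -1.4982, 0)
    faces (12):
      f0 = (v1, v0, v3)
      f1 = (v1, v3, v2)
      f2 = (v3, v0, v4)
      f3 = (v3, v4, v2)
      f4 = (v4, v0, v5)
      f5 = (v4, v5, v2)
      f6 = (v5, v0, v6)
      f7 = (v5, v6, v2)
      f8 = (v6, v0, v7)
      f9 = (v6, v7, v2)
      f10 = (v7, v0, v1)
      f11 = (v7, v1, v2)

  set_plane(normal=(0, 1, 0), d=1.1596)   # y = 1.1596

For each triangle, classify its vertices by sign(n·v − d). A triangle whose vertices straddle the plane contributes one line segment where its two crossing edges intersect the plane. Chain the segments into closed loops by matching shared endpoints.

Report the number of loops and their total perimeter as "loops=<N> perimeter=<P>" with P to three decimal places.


Straddling triangles (6 of 12):
  (v1,v0,v3) [--+] → (0.669506, 1.1596, 0)–(1.06049, 1.1596, 0)  len=0.3910
  (v1,v3,v2) [-+-] → (1.06049, 1.1596, 0)–(0.669506, 1.1596, 0.716434)  len=0.8162
  (v3,v0,v4) [+-+] → (0.669506, 1.1596, 0)–(-0.669506, 1.1596, 0)  len=1.3390
  (v3,v4,v2) [++-] → (-0.669506, 1.1596, 0.716434)–(0.669506, 1.1596, 0.716434)  len=1.3390
  (v4,v0,v5) [+--] → (-0.669506, 1.1596, 0)–(-1.06049, 1.1596, 0)  len=0.3910
  (v4,v5,v2) [+--] → (-1.06049, 1.1596, 0)–(-0.669506, 1.1596, 0.716434)  len=0.8162

Chained into 1 loop(s):
  loop 1: 6 segments, perimeter = 5.0924
Total perimeter = 5.092

loops=1 perimeter=5.092


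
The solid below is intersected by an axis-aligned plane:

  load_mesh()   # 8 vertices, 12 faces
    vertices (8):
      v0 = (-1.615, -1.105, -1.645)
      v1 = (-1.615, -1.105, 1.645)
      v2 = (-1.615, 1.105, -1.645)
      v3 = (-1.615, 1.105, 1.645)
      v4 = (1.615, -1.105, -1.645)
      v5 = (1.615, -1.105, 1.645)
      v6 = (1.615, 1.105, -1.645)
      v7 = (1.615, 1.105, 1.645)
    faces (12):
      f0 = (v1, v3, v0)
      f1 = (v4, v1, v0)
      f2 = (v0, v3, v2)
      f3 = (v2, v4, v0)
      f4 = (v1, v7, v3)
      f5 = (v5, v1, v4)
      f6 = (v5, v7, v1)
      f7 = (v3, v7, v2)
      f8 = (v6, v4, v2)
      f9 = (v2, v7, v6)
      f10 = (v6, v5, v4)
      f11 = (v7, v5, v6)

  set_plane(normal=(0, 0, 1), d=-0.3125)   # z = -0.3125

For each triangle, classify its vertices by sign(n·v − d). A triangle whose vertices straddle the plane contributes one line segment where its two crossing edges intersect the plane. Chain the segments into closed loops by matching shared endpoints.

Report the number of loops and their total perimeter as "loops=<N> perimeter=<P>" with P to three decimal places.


loops=1 perimeter=10.880

Straddling triangles (8 of 12):
  (v1,v3,v0) [++-] → (-1.615, -0.209916, -0.3125)–(-1.615, -1.105, -0.3125)  len=0.8951
  (v4,v1,v0) [-+-] → (0.306801, -1.105, -0.3125)–(-1.615, -1.105, -0.3125)  len=1.9218
  (v0,v3,v2) [-+-] → (-1.615, -0.209916, -0.3125)–(-1.615, 1.105, -0.3125)  len=1.3149
  (v5,v1,v4) [++-] → (0.306801, -1.105, -0.3125)–(1.615, -1.105, -0.3125)  len=1.3082
  (v3,v7,v2) [++-] → (-0.306801, 1.105, -0.3125)–(-1.615, 1.105, -0.3125)  len=1.3082
  (v2,v7,v6) [-+-] → (-0.306801, 1.105, -0.3125)–(1.615, 1.105, -0.3125)  len=1.9218
  (v6,v5,v4) [-+-] → (1.615, 0.209916, -0.3125)–(1.615, -1.105, -0.3125)  len=1.3149
  (v7,v5,v6) [++-] → (1.615, 0.209916, -0.3125)–(1.615, 1.105, -0.3125)  len=0.8951

Chained into 1 loop(s):
  loop 1: 8 segments, perimeter = 10.8800
Total perimeter = 10.880


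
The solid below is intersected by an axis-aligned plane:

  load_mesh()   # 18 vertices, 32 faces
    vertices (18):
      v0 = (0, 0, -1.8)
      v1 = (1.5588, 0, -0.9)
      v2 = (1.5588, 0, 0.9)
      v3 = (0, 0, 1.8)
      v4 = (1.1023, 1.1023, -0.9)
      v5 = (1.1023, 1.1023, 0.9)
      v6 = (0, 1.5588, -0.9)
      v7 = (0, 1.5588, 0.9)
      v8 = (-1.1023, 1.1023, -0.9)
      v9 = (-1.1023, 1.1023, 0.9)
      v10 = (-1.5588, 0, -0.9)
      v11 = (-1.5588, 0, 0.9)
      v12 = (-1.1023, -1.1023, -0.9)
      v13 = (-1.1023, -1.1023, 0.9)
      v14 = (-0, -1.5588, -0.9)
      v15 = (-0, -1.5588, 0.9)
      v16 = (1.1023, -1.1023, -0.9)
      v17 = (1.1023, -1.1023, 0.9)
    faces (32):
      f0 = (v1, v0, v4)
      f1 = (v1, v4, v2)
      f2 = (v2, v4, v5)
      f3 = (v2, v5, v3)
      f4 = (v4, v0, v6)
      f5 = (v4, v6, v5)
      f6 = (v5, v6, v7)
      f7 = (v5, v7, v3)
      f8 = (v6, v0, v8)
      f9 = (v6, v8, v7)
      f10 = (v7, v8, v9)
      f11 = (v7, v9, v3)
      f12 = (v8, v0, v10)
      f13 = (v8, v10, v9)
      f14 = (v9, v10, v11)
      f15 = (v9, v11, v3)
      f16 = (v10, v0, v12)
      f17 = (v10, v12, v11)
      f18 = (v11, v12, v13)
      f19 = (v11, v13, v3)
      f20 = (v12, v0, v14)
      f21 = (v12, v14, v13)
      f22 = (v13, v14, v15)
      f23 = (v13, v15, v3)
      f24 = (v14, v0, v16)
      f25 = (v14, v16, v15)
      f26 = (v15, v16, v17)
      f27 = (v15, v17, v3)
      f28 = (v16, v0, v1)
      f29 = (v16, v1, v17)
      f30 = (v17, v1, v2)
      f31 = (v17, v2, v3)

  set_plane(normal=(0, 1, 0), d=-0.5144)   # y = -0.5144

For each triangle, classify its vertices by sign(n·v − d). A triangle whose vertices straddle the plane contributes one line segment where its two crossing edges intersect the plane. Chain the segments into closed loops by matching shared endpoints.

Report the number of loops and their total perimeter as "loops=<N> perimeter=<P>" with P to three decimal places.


Straddling triangles (12 of 32):
  (v10,v0,v12) [++-] → (-0.5144, -0.5144, -1.38001)–(-1.34577, -0.5144, -0.9)  len=0.9600
  (v10,v12,v11) [+-+] → (-1.34577, -0.5144, -0.9)–(-1.34577, -0.5144, 0.0600109)  len=0.9600
  (v11,v12,v13) [+--] → (-1.34577, -0.5144, 0.0600109)–(-1.34577, -0.5144, 0.9)  len=0.8400
  (v11,v13,v3) [+-+] → (-1.34577, -0.5144, 0.9)–(-0.5144, -0.5144, 1.38001)  len=0.9600
  (v12,v0,v14) [-+-] → (-0.5144, -0.5144, -1.38001)–(0, -0.5144, -1.503)  len=0.5289
  (v13,v15,v3) [--+] → (0, -0.5144, 1.503)–(-0.5144, -0.5144, 1.38001)  len=0.5289
  (v14,v0,v16) [-+-] → (0, -0.5144, -1.503)–(0.5144, -0.5144, -1.38001)  len=0.5289
  (v15,v17,v3) [--+] → (0.5144, -0.5144, 1.38001)–(0, -0.5144, 1.503)  len=0.5289
  (v16,v0,v1) [-++] → (0.5144, -0.5144, -1.38001)–(1.34577, -0.5144, -0.9)  len=0.9600
  (v16,v1,v17) [-+-] → (1.34577, -0.5144, -0.9)–(1.34577, -0.5144, -0.0600109)  len=0.8400
  (v17,v1,v2) [-++] → (1.34577, -0.5144, -0.0600109)–(1.34577, -0.5144, 0.9)  len=0.9600
  (v17,v2,v3) [-++] → (1.34577, -0.5144, 0.9)–(0.5144, -0.5144, 1.38001)  len=0.9600

Chained into 1 loop(s):
  loop 1: 12 segments, perimeter = 9.5556
Total perimeter = 9.556

loops=1 perimeter=9.556


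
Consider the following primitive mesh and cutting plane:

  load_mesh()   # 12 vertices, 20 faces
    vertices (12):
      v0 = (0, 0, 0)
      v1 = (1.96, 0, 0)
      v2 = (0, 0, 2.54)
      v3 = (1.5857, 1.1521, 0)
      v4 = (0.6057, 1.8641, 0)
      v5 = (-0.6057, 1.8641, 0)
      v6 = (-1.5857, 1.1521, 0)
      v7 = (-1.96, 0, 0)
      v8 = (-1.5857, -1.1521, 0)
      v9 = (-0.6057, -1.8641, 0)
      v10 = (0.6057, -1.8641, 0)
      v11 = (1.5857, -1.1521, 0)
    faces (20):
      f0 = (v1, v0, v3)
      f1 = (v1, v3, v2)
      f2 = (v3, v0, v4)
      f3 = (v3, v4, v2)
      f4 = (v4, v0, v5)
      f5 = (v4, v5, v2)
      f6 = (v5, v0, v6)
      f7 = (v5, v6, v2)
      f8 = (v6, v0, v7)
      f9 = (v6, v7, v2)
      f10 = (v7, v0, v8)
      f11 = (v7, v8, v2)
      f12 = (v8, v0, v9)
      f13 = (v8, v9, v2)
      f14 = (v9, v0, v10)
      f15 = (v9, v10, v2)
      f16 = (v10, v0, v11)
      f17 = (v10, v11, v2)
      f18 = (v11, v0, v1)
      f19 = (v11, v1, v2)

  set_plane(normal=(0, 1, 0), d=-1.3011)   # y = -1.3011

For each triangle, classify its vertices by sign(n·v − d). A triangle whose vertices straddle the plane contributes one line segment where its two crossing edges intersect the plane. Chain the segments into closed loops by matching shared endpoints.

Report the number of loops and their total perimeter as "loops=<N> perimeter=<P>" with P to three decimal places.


loops=1 perimeter=6.061

Straddling triangles (6 of 20):
  (v8,v0,v9) [++-] → (-0.422765, -1.3011, 0)–(-1.38062, -1.3011, 0)  len=0.9579
  (v8,v9,v2) [+-+] → (-1.38062, -1.3011, 0)–(-0.422765, -1.3011, 0.767137)  len=1.2272
  (v9,v0,v10) [-+-] → (-0.422765, -1.3011, 0)–(0.422765, -1.3011, 0)  len=0.8455
  (v9,v10,v2) [--+] → (0.422765, -1.3011, 0.767137)–(-0.422765, -1.3011, 0.767137)  len=0.8455
  (v10,v0,v11) [-++] → (0.422765, -1.3011, 0)–(1.38062, -1.3011, 0)  len=0.9579
  (v10,v11,v2) [-++] → (1.38062, -1.3011, 0)–(0.422765, -1.3011, 0.767137)  len=1.2272

Chained into 1 loop(s):
  loop 1: 6 segments, perimeter = 6.0611
Total perimeter = 6.061


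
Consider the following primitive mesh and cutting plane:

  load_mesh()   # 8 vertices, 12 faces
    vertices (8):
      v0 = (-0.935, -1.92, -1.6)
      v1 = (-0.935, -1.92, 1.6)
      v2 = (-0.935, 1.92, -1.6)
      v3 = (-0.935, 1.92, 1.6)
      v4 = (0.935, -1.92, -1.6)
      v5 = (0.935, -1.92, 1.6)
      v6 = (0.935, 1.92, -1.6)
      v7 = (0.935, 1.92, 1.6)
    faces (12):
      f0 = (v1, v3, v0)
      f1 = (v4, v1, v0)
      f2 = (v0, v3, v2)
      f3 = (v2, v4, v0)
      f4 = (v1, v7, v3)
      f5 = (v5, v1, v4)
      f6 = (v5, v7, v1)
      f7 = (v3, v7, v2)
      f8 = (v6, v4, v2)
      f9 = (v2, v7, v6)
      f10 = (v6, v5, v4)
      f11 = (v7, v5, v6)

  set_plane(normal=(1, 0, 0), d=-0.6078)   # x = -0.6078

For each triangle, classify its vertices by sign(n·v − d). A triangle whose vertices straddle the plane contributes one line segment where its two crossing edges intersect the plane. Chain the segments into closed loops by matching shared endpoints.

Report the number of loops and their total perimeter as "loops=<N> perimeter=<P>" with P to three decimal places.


loops=1 perimeter=14.080

Straddling triangles (8 of 12):
  (v4,v1,v0) [+--] → (-0.6078, -1.92, 1.04009)–(-0.6078, -1.92, -1.6)  len=2.6401
  (v2,v4,v0) [-+-] → (-0.6078, 1.2481, -1.6)–(-0.6078, -1.92, -1.6)  len=3.1681
  (v1,v7,v3) [-+-] → (-0.6078, -1.2481, 1.6)–(-0.6078, 1.92, 1.6)  len=3.1681
  (v5,v1,v4) [+-+] → (-0.6078, -1.92, 1.6)–(-0.6078, -1.92, 1.04009)  len=0.5599
  (v5,v7,v1) [++-] → (-0.6078, -1.2481, 1.6)–(-0.6078, -1.92, 1.6)  len=0.6719
  (v3,v7,v2) [-+-] → (-0.6078, 1.92, 1.6)–(-0.6078, 1.92, -1.04009)  len=2.6401
  (v6,v4,v2) [++-] → (-0.6078, 1.2481, -1.6)–(-0.6078, 1.92, -1.6)  len=0.6719
  (v2,v7,v6) [-++] → (-0.6078, 1.92, -1.04009)–(-0.6078, 1.92, -1.6)  len=0.5599

Chained into 1 loop(s):
  loop 1: 8 segments, perimeter = 14.0800
Total perimeter = 14.080


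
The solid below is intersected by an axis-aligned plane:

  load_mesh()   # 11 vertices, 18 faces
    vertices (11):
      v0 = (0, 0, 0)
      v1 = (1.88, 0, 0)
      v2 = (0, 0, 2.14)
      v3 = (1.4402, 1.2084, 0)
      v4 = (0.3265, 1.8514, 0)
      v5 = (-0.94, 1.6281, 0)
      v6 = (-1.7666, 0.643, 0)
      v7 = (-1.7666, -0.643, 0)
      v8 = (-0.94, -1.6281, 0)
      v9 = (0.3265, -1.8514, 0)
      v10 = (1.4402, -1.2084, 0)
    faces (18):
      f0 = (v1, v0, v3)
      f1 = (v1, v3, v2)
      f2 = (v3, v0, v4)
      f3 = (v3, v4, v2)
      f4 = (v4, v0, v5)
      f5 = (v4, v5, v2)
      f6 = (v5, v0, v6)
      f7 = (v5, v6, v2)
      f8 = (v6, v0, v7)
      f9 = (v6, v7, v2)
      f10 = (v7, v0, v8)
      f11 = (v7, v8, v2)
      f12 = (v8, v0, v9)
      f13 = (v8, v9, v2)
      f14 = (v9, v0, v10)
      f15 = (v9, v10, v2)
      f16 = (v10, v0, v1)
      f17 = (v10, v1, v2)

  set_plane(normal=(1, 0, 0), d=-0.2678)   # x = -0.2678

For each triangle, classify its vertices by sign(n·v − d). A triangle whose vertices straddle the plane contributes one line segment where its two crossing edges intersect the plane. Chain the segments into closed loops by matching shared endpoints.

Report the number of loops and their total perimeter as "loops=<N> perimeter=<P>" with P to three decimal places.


Straddling triangles (10 of 18):
  (v4,v0,v5) [++-] → (-0.2678, 0.463835, 0)–(-0.2678, 1.74662, 0)  len=1.2828
  (v4,v5,v2) [+-+] → (-0.2678, 1.74662, 0)–(-0.2678, 0.463835, 1.53033)  len=1.9969
  (v5,v0,v6) [-+-] → (-0.2678, 0.463835, 0)–(-0.2678, 0.0974728, 0)  len=0.3664
  (v5,v6,v2) [--+] → (-0.2678, 0.0974728, 1.8156)–(-0.2678, 0.463835, 1.53033)  len=0.4643
  (v6,v0,v7) [-+-] → (-0.2678, 0.0974728, 0)–(-0.2678, -0.0974728, 0)  len=0.1949
  (v6,v7,v2) [--+] → (-0.2678, -0.0974728, 1.8156)–(-0.2678, 0.0974728, 1.8156)  len=0.1949
  (v7,v0,v8) [-+-] → (-0.2678, -0.0974728, 0)–(-0.2678, -0.463835, 0)  len=0.3664
  (v7,v8,v2) [--+] → (-0.2678, -0.463835, 1.53033)–(-0.2678, -0.0974728, 1.8156)  len=0.4643
  (v8,v0,v9) [-++] → (-0.2678, -0.463835, 0)–(-0.2678, -1.74662, 0)  len=1.2828
  (v8,v9,v2) [-++] → (-0.2678, -1.74662, 0)–(-0.2678, -0.463835, 1.53033)  len=1.9969

Chained into 1 loop(s):
  loop 1: 10 segments, perimeter = 8.6105
Total perimeter = 8.611

loops=1 perimeter=8.611


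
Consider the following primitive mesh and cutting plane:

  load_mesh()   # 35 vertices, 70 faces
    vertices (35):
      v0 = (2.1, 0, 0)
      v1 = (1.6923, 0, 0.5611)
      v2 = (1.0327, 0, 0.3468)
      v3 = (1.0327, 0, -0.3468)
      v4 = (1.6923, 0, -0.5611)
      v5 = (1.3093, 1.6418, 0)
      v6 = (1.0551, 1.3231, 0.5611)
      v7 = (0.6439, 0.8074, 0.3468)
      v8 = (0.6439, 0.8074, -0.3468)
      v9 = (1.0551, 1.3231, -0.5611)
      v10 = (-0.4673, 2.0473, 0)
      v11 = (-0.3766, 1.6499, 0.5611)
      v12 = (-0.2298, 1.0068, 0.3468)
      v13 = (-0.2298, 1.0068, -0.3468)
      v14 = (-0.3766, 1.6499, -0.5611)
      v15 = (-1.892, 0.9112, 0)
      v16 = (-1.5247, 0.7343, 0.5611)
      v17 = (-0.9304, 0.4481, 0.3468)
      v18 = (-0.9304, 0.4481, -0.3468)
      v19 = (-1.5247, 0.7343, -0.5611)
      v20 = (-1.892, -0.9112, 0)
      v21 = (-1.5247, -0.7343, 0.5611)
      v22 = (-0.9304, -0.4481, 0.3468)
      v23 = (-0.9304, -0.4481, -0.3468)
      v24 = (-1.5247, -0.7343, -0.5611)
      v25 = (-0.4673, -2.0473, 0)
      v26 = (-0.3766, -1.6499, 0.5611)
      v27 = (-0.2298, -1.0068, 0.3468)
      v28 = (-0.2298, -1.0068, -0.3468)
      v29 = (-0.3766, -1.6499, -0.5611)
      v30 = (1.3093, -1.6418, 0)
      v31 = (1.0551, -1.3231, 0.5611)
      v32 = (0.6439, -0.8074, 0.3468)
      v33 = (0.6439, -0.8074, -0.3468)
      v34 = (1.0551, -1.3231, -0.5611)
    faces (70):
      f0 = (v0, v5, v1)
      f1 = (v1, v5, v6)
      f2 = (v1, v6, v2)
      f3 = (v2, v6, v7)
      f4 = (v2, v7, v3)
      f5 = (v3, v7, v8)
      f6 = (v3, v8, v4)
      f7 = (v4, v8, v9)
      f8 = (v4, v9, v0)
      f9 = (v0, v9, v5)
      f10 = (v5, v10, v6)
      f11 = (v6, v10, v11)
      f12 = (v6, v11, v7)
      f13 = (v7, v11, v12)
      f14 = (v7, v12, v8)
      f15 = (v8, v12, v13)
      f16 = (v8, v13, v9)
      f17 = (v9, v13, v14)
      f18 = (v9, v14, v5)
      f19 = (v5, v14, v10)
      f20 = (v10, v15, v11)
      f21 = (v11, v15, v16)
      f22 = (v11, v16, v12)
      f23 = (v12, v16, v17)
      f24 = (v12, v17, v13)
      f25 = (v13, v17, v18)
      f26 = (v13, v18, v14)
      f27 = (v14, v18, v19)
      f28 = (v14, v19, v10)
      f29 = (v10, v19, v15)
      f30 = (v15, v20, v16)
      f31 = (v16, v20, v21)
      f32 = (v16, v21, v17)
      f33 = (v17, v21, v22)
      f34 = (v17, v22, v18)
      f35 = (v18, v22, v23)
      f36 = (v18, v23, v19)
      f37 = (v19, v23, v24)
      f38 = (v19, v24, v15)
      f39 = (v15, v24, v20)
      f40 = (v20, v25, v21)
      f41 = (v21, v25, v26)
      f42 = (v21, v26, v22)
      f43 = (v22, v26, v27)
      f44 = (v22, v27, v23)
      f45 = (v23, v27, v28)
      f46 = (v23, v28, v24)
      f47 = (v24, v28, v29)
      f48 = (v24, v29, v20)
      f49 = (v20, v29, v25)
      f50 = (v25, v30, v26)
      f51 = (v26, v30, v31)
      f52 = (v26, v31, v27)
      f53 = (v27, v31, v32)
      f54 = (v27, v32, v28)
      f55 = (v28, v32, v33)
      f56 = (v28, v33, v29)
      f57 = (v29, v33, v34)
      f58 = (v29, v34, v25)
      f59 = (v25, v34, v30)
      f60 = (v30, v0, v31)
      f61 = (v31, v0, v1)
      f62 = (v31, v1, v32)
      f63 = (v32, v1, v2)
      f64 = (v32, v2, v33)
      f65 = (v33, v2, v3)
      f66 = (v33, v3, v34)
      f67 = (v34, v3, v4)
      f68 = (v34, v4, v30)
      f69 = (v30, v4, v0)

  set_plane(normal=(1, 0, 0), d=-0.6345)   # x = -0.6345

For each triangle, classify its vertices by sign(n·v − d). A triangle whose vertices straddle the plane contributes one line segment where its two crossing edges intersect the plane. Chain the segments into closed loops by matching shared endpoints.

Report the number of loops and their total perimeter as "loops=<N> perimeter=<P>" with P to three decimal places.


loops=2 perimeter=7.473

Straddling triangles (20 of 70):
  (v10,v15,v11) [+-+] → (-0.6345, 1.91397, 0)–(-0.6345, 1.52418, 0.465609)  len=0.6072
  (v11,v15,v16) [+--] → (-0.6345, 1.52418, 0.465609)–(-0.6345, 1.44423, 0.5611)  len=0.1245
  (v11,v16,v12) [+-+] → (-0.6345, 1.44423, 0.5611)–(-0.6345, 0.921635, 0.413776)  len=0.5430
  (v12,v16,v17) [+--] → (-0.6345, 0.921635, 0.413776)–(-0.6345, 0.684068, 0.3468)  len=0.2468
  (v12,v17,v13) [+-+] → (-0.6345, 0.684068, 0.3468)–(-0.6345, 0.684068, 0.0538565)  len=0.2929
  (v13,v17,v18) [+--] → (-0.6345, 0.684068, 0.0538565)–(-0.6345, 0.684068, -0.3468)  len=0.4007
  (v13,v18,v14) [+-+] → (-0.6345, 0.684068, -0.3468)–(-0.6345, 1.09023, -0.461302)  len=0.4220
  (v14,v18,v19) [+--] → (-0.6345, 1.09023, -0.461302)–(-0.6345, 1.44423, -0.5611)  len=0.3678
  (v14,v19,v10) [+-+] → (-0.6345, 1.44423, -0.5611)–(-0.6345, 1.83968, -0.0887232)  len=0.6161
  (v10,v19,v15) [+--] → (-0.6345, 1.83968, -0.0887232)–(-0.6345, 1.91397, 0)  len=0.1157
  (v20,v25,v21) [-+-] → (-0.6345, -1.91397, 0)–(-0.6345, -1.83968, 0.0887232)  len=0.1157
  (v21,v25,v26) [-++] → (-0.6345, -1.83968, 0.0887232)–(-0.6345, -1.44423, 0.5611)  len=0.6161
  (v21,v26,v22) [-+-] → (-0.6345, -1.44423, 0.5611)–(-0.6345, -1.09023, 0.461302)  len=0.3678
  (v22,v26,v27) [-++] → (-0.6345, -1.09023, 0.461302)–(-0.6345, -0.684068, 0.3468)  len=0.4220
  (v22,v27,v23) [-+-] → (-0.6345, -0.684068, 0.3468)–(-0.6345, -0.684068, -0.0538565)  len=0.4007
  (v23,v27,v28) [-++] → (-0.6345, -0.684068, -0.0538565)–(-0.6345, -0.684068, -0.3468)  len=0.2929
  (v23,v28,v24) [-+-] → (-0.6345, -0.684068, -0.3468)–(-0.6345, -0.921635, -0.413776)  len=0.2468
  (v24,v28,v29) [-++] → (-0.6345, -0.921635, -0.413776)–(-0.6345, -1.44423, -0.5611)  len=0.5430
  (v24,v29,v20) [-+-] → (-0.6345, -1.44423, -0.5611)–(-0.6345, -1.52418, -0.465609)  len=0.1245
  (v20,v29,v25) [-++] → (-0.6345, -1.52418, -0.465609)–(-0.6345, -1.91397, 0)  len=0.6072

Chained into 2 loop(s):
  loop 1: 10 segments, perimeter = 3.7367
  loop 2: 10 segments, perimeter = 3.7367
Total perimeter = 7.473


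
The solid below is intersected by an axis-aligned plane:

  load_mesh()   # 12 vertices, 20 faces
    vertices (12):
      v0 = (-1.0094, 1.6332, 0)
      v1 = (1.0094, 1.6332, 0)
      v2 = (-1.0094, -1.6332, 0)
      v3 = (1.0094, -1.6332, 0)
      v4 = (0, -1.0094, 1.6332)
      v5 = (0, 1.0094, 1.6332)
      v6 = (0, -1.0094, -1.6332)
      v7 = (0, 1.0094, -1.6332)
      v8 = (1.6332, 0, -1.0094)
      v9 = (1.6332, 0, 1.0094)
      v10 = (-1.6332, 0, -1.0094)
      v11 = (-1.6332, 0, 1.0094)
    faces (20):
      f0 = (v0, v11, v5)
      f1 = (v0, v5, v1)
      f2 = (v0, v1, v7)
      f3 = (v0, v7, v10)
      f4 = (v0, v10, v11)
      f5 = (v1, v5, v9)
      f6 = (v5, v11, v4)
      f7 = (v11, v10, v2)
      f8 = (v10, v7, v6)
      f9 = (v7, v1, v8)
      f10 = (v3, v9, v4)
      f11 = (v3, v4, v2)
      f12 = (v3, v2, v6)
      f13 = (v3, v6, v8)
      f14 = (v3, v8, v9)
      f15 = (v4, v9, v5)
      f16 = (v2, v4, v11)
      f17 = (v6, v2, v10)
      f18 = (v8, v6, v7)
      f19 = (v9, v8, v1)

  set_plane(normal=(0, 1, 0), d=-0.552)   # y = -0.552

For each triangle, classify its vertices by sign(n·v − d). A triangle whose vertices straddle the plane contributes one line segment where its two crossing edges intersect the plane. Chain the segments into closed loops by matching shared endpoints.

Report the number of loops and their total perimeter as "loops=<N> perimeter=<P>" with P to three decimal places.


Straddling triangles (10 of 20):
  (v5,v11,v4) [++-] → (-0.740069, -0.552, 1.35053)–(0, -0.552, 1.6332)  len=0.7922
  (v11,v10,v2) [++-] → (-1.42236, -0.552, -0.668236)–(-1.42236, -0.552, 0.668236)  len=1.3365
  (v10,v7,v6) [++-] → (0, -0.552, -1.6332)–(-0.740069, -0.552, -1.35053)  len=0.7922
  (v3,v9,v4) [-+-] → (1.42236, -0.552, 0.668236)–(0.740069, -0.552, 1.35053)  len=0.9649
  (v3,v6,v8) [--+] → (0.740069, -0.552, -1.35053)–(1.42236, -0.552, -0.668236)  len=0.9649
  (v3,v8,v9) [-++] → (1.42236, -0.552, -0.668236)–(1.42236, -0.552, 0.668236)  len=1.3365
  (v4,v9,v5) [-++] → (0.740069, -0.552, 1.35053)–(0, -0.552, 1.6332)  len=0.7922
  (v2,v4,v11) [--+] → (-0.740069, -0.552, 1.35053)–(-1.42236, -0.552, 0.668236)  len=0.9649
  (v6,v2,v10) [--+] → (-1.42236, -0.552, -0.668236)–(-0.740069, -0.552, -1.35053)  len=0.9649
  (v8,v6,v7) [+-+] → (0.740069, -0.552, -1.35053)–(0, -0.552, -1.6332)  len=0.7922

Chained into 1 loop(s):
  loop 1: 10 segments, perimeter = 9.7014
Total perimeter = 9.701

loops=1 perimeter=9.701


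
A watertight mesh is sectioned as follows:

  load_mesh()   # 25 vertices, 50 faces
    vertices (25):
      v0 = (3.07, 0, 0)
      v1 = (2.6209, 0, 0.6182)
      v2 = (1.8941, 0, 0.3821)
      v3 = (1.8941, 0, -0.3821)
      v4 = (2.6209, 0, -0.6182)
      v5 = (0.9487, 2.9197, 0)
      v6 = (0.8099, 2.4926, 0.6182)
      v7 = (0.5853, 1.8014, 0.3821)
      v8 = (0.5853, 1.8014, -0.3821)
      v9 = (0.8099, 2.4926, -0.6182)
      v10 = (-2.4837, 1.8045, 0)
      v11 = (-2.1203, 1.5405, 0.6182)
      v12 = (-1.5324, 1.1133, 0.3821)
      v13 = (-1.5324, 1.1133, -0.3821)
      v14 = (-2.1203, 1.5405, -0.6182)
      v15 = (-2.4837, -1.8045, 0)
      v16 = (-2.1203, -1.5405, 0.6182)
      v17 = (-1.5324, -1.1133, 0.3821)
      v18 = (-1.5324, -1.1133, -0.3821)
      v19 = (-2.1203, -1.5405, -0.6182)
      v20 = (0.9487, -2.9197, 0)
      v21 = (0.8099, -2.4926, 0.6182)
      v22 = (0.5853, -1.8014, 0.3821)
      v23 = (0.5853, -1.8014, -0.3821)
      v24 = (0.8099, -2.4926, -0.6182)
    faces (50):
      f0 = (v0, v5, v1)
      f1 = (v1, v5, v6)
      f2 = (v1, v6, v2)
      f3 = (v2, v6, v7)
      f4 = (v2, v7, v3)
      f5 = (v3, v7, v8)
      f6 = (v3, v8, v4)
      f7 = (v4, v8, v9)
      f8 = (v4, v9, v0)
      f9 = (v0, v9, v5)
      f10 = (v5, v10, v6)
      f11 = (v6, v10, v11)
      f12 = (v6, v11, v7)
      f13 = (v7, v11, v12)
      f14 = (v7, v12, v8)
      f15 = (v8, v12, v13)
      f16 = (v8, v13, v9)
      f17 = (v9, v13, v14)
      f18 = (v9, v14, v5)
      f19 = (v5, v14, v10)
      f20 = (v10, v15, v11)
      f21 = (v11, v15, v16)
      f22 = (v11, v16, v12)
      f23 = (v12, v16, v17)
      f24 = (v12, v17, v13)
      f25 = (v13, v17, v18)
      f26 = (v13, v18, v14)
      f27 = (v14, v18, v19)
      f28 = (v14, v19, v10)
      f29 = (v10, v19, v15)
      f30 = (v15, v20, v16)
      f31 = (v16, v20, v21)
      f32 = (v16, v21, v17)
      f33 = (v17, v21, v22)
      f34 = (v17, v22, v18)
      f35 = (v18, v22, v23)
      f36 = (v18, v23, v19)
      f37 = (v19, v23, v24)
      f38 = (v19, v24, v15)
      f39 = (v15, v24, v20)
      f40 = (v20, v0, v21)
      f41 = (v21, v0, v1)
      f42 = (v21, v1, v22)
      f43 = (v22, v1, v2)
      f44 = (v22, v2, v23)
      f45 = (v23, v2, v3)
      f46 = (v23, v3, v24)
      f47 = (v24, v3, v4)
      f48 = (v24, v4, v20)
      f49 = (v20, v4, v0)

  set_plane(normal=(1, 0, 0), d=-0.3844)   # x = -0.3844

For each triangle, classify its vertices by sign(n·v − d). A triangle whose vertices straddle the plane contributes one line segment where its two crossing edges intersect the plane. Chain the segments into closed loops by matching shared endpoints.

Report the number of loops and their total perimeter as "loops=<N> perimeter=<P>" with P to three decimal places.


Straddling triangles (20 of 50):
  (v5,v10,v6) [+-+] → (-0.3844, 2.48657, 0)–(-0.3844, 2.24309, 0.394033)  len=0.4632
  (v6,v10,v11) [+--] → (-0.3844, 2.24309, 0.394033)–(-0.3844, 2.10454, 0.6182)  len=0.2635
  (v6,v11,v7) [+-+] → (-0.3844, 2.10454, 0.6182)–(-0.3844, 1.70789, 0.466719)  len=0.4246
  (v7,v11,v12) [+--] → (-0.3844, 1.70789, 0.466719)–(-0.3844, 1.48632, 0.3821)  len=0.2372
  (v7,v12,v8) [+-+] → (-0.3844, 1.48632, 0.3821)–(-0.3844, 1.48632, -0.032171)  len=0.4143
  (v8,v12,v13) [+--] → (-0.3844, 1.48632, -0.032171)–(-0.3844, 1.48632, -0.3821)  len=0.3499
  (v8,v13,v9) [+-+] → (-0.3844, 1.48632, -0.3821)–(-0.3844, 1.78932, -0.497817)  len=0.3243
  (v9,v13,v14) [+--] → (-0.3844, 1.78932, -0.497817)–(-0.3844, 2.10454, -0.6182)  len=0.3374
  (v9,v14,v5) [+-+] → (-0.3844, 2.10454, -0.6182)–(-0.3844, 2.32061, -0.268531)  len=0.4110
  (v5,v14,v10) [+--] → (-0.3844, 2.32061, -0.268531)–(-0.3844, 2.48657, 0)  len=0.3157
  (v15,v20,v16) [-+-] → (-0.3844, -2.48657, 0)–(-0.3844, -2.32061, 0.268531)  len=0.3157
  (v16,v20,v21) [-++] → (-0.3844, -2.32061, 0.268531)–(-0.3844, -2.10454, 0.6182)  len=0.4110
  (v16,v21,v17) [-+-] → (-0.3844, -2.10454, 0.6182)–(-0.3844, -1.78932, 0.497817)  len=0.3374
  (v17,v21,v22) [-++] → (-0.3844, -1.78932, 0.497817)–(-0.3844, -1.48632, 0.3821)  len=0.3243
  (v17,v22,v18) [-+-] → (-0.3844, -1.48632, 0.3821)–(-0.3844, -1.48632, 0.032171)  len=0.3499
  (v18,v22,v23) [-++] → (-0.3844, -1.48632, 0.032171)–(-0.3844, -1.48632, -0.3821)  len=0.4143
  (v18,v23,v19) [-+-] → (-0.3844, -1.48632, -0.3821)–(-0.3844, -1.70789, -0.466719)  len=0.2372
  (v19,v23,v24) [-++] → (-0.3844, -1.70789, -0.466719)–(-0.3844, -2.10454, -0.6182)  len=0.4246
  (v19,v24,v15) [-+-] → (-0.3844, -2.10454, -0.6182)–(-0.3844, -2.24309, -0.394033)  len=0.2635
  (v15,v24,v20) [-++] → (-0.3844, -2.24309, -0.394033)–(-0.3844, -2.48657, 0)  len=0.4632

Chained into 2 loop(s):
  loop 1: 10 segments, perimeter = 3.5412
  loop 2: 10 segments, perimeter = 3.5412
Total perimeter = 7.082

loops=2 perimeter=7.082
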